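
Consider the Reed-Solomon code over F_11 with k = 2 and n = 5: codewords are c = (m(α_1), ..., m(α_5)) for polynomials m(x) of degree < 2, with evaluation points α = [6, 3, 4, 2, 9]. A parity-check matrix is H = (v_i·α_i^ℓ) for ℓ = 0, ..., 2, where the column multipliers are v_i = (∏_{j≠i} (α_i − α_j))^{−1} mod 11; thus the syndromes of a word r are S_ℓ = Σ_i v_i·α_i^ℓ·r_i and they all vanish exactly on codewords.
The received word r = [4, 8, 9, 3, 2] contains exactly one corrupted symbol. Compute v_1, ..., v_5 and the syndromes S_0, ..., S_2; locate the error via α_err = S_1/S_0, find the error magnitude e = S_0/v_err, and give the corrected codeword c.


S = (6, 7, 10), error at position 2, error magnitude e = 2, c = [4, 6, 9, 3, 2].

Step 1: column multipliers v_i = (∏_{j≠i}(α_i − α_j))^{−1} mod 11.
  i = 1 (α = 6): (6−3)(6−4)(6−2)(6−9) = 3·2·4·(−3) = −72 ≡ 5, so v_1 = 5^{−1} = 9 (mod 11).
  i = 2 (α = 3): (3−6)(3−4)(3−2)(3−9) = (−3)·(−1)·1·(−6) = −18 ≡ 4, so v_2 = 4^{−1} = 3 (mod 11).
  i = 3 (α = 4): (4−6)(4−3)(4−2)(4−9) = (−2)·1·2·(−5) = 20 ≡ 9, so v_3 = 9^{−1} = 5 (mod 11).
  i = 4 (α = 2): (2−6)(2−3)(2−4)(2−9) = (−4)·(−1)·(−2)·(−7) = 56 ≡ 1, so v_4 = 1^{−1} = 1 (mod 11).
  i = 5 (α = 9): (9−6)(9−3)(9−4)(9−2) = 3·6·5·7 = 630 ≡ 3, so v_5 = 3^{−1} = 4 (mod 11).
  v = [9, 3, 5, 1, 4].
Step 2: syndromes of r = [4, 8, 9, 3, 2] (all sums mod 11).
  S_0 = Σ v_i r_i = 9·4 + 3·8 + 5·9 + 1·3 + 4·2 = 116 ≡ 6.
  S_1 = Σ v_i α_i r_i = 9·6·4 + 3·3·8 + 5·4·9 + 1·2·3 + 4·9·2 = 546 ≡ 7.
  α_i^2 mod 11 = [3, 9, 5, 4, 4].
  S_2 = Σ v_i α_i^2 r_i = 9·3·4 + 3·9·8 + 5·5·9 + 1·4·3 + 4·4·2 = 593 ≡ 10.
  S = (6, 7, 10) ≠ 0, so r is not a codeword (an error is present).
Step 3: locate the error. For a single error e at position i, S_ℓ = v_i·e·α_i^ℓ, so α_err = S_1/S_0.
  S_0^{−1} = 6^{−1} = 2 (mod 11), so α_err = 7·2 = 14 ≡ 3 = α_2. Error position i = 2.
  Consistency check: S_2/S_1 = 10·8 = 80 ≡ 3 = α_err ✓ (single-error assumption holds).
Step 4: error magnitude e = S_0/v_2 = S_0·∏_{j≠2}(α_2 − α_j) = 6·4 = 24 ≡ 2 (mod 11).
Step 5: correct position 2: c_2 = r_2 − e = 8 − 2 ≡ 6 (mod 11). Hence c = [4, 6, 9, 3, 2].
  Check: interpolating c through the α_i gives m(x) = 8 + 3·x (degree < 2) with m(α_i) = c_i for every i, so c is indeed a codeword.


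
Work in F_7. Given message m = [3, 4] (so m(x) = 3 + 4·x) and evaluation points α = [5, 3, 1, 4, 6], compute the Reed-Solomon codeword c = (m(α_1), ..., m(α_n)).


c = [2, 1, 0, 5, 6]

Message polynomial: m(x) = 3 + 4·x (mod 7).
For each evaluation point α_i, compute m(α_i) mod 7:
  α_1 = 5: Horner steps 4 → 2, so m(5) = 2.
  α_2 = 3: Horner steps 4 → 1, so m(3) = 1.
  α_3 = 1: Horner steps 4 → 0, so m(1) = 0.
  α_4 = 4: Horner steps 4 → 5, so m(4) = 5.
  α_5 = 6: Horner steps 4 → 6, so m(6) = 6.
Codeword c = [2, 1, 0, 5, 6] ∈ F_7^5.


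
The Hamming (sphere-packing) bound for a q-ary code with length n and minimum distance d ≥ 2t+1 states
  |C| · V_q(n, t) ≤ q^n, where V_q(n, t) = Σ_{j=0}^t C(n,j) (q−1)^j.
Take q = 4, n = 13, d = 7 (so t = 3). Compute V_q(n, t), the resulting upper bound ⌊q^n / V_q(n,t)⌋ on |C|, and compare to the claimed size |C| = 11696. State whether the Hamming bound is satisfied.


V_q(n, t) = 8464, q^n = 67108864, Hamming bound = 7928, |C| = 11696 > bound (violated).

Step 1: Compute V_q(n, t) = Σ_{j=0}^3 C(n, j) (q−1)^j.
  j = 0: C(13,0)·(3)^0 = 1·1 = 1.
  j = 1: C(13,1)·(3)^1 = 13·3 = 39.
  j = 2: C(13,2)·(3)^2 = 78·9 = 702.
  j = 3: C(13,3)·(3)^3 = 286·27 = 7722.
  V_q(n, t) = 1 + 39 + 702 + 7722 = 8464.
Step 2: q^n = 4^13 = 67108864.
Step 3: Hamming bound ⌊q^n / V_q(n,t)⌋ = ⌊67108864/8464⌋ = 7928.
Step 4: Compare |C| = 11696 to 7928: violated.
The claimed |C| lies above the Hamming bound, so no 4-ary code of length 13 with d ≥ 7 can have 11696 codewords.


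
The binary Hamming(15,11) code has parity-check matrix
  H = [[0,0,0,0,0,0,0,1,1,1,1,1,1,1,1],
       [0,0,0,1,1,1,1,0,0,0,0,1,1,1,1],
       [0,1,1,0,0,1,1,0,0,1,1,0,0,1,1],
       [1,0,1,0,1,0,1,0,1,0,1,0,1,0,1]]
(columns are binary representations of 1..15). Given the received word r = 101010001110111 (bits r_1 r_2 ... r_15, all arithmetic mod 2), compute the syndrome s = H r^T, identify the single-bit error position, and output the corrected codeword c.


s = (0, 0, 1, 1)^T, error position = 3, corrected codeword c = 100010001110111

Compute s = H r^T mod 2 one row at a time:
  s_1 = 0 + 1 + 1 + 1 + 0 + 1 + 1 + 1 = 6 ≡ 0 (mod 2).
  s_2 = 0 + 1 + 0 + 0 + 0 + 1 + 1 + 1 = 4 ≡ 0 (mod 2).
  s_3 = 0 + 1 + 0 + 0 + 1 + 1 + 1 + 1 = 5 ≡ 1 (mod 2).
  s_4 = 1 + 1 + 1 + 0 + 1 + 1 + 1 + 1 = 7 ≡ 1 (mod 2).
s = (0, 0, 1, 1)^T — this equals column 3 of H (binary 0011), so error is at position 3.
Correct: flip bit 3 of r = 101010001110111 to get c = 100010001110111.


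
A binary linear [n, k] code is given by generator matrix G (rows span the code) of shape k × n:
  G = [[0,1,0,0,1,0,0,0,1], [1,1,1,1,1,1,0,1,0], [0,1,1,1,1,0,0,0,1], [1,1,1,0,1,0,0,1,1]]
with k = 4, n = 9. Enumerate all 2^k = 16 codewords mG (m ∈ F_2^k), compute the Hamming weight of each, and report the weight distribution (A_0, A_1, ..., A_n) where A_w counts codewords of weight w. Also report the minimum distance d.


Weight distribution: A_0 = 1, A_2 = 1, A_3 = 5, A_4 = 3, A_5 = 2, A_6 = 3, A_7 = 1. Minimum distance d = 2.

Enumerate all 2^4 = 16 messages m ∈ F_2^4.
For each, compute codeword c = mG in F_2^9, then tally its weight.
  m = 0000 → c = 000000000, weight = 0.
  m = 1000 → c = 010010001, weight = 3.
  m = 0100 → c = 111111010, weight = 7.
  m = 1100 → c = 101101011, weight = 6.
  m = 0010 → c = 011110001, weight = 5.
  m = 1010 → c = 001100000, weight = 2.
  m = 0110 → c = 100001011, weight = 4.
  m = 1110 → c = 110011010, weight = 5.
  m = 0001 → c = 111010011, weight = 6.
  m = 1001 → c = 101000010, weight = 3.
  m = 0101 → c = 000101001, weight = 3.
  m = 1101 → c = 010111000, weight = 4.
  m = 0011 → c = 100100010, weight = 3.
  m = 1011 → c = 110110011, weight = 6.
  m = 0111 → c = 011011000, weight = 4.
  m = 1111 → c = 001001001, weight = 3.
Tally weights:
  weight 0: 1 codewords.
  weight 2: 1 codewords.
  weight 3: 5 codewords.
  weight 4: 3 codewords.
  weight 5: 2 codewords.
  weight 6: 3 codewords.
  weight 7: 1 codewords.
Minimum distance d = smallest w > 0 with A_w > 0 = 2.
Sanity: Σ A_w = 16 = 2^4 = 16 ✓.


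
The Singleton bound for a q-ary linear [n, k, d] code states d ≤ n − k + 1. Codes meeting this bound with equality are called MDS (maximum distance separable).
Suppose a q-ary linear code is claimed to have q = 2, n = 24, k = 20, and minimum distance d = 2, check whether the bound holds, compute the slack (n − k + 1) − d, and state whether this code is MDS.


Singleton RHS = n − k + 1 = 5, slack = 3, bound satisfied, not MDS.

Singleton bound: d ≤ n − k + 1.
Here n = 24, k = 20, so n − k + 1 = 5.
Given d = 2, check d ≤ 5: YES.
Slack = (n − k + 1) − d = 3.
The code is NOT MDS (slack = 3 > 0).
Description: the claimed parameters are [24, 20, 2]_2; such a code would be non-MDS.


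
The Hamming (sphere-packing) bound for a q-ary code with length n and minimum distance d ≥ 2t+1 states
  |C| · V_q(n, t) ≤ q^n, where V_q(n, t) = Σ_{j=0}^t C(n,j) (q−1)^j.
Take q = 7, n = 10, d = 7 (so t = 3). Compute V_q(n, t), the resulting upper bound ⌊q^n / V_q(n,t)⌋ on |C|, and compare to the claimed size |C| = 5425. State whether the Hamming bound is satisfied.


V_q(n, t) = 27601, q^n = 282475249, Hamming bound = 10234, |C| = 5425 ≤ bound (satisfied).

Step 1: Compute V_q(n, t) = Σ_{j=0}^3 C(n, j) (q−1)^j.
  j = 0: C(10,0)·(6)^0 = 1·1 = 1.
  j = 1: C(10,1)·(6)^1 = 10·6 = 60.
  j = 2: C(10,2)·(6)^2 = 45·36 = 1620.
  j = 3: C(10,3)·(6)^3 = 120·216 = 25920.
  V_q(n, t) = 1 + 60 + 1620 + 25920 = 27601.
Step 2: q^n = 7^10 = 282475249.
Step 3: Hamming bound ⌊q^n / V_q(n,t)⌋ = ⌊282475249/27601⌋ = 10234.
Step 4: Compare |C| = 5425 to 10234: satisfied.
The claimed |C| lies below the Hamming bound.


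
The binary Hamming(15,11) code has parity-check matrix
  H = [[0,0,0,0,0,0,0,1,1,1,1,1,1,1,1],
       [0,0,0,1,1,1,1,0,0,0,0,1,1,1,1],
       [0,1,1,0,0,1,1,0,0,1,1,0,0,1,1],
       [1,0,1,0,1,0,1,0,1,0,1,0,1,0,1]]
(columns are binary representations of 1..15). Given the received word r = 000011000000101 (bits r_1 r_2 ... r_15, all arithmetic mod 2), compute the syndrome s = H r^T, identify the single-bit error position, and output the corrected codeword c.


s = (0, 0, 0, 1)^T, error position = 1, corrected codeword c = 100011000000101

Compute s = H r^T mod 2 one row at a time:
  s_1 = 0 + 0 + 0 + 0 + 0 + 1 + 0 + 1 = 2 ≡ 0 (mod 2).
  s_2 = 0 + 1 + 1 + 0 + 0 + 1 + 0 + 1 = 4 ≡ 0 (mod 2).
  s_3 = 0 + 0 + 1 + 0 + 0 + 0 + 0 + 1 = 2 ≡ 0 (mod 2).
  s_4 = 0 + 0 + 1 + 0 + 0 + 0 + 1 + 1 = 3 ≡ 1 (mod 2).
s = (0, 0, 0, 1)^T — this equals column 1 of H (binary 0001), so error is at position 1.
Correct: flip bit 1 of r = 000011000000101 to get c = 100011000000101.


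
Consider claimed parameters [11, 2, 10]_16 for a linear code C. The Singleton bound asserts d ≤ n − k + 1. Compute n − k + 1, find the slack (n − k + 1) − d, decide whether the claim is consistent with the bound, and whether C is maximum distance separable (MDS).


Singleton RHS = n − k + 1 = 10, slack = 0, bound satisfied, MDS.

Singleton bound: d ≤ n − k + 1.
Here n = 11, k = 2, so n − k + 1 = 10.
Given d = 10, check d ≤ 10: YES.
Slack = (n − k + 1) − d = 0.
The code is MDS (slack = 0).
Description: the claimed parameters are [11, 2, 10]_16; such a code would be MDS (meets Singleton bound).


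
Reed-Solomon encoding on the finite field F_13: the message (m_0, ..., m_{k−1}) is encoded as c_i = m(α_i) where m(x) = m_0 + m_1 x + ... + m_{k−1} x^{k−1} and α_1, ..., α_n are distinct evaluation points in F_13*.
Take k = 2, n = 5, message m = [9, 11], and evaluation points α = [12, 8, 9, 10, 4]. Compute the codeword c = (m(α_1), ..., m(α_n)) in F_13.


c = [11, 6, 4, 2, 1]

Message polynomial: m(x) = 9 + 11·x (mod 13).
For each evaluation point α_i, compute m(α_i) mod 13:
  α_1 = 12: Horner steps 11 → 11, so m(12) = 11.
  α_2 = 8: Horner steps 11 → 6, so m(8) = 6.
  α_3 = 9: Horner steps 11 → 4, so m(9) = 4.
  α_4 = 10: Horner steps 11 → 2, so m(10) = 2.
  α_5 = 4: Horner steps 11 → 1, so m(4) = 1.
Codeword c = [11, 6, 4, 2, 1] ∈ F_13^5.


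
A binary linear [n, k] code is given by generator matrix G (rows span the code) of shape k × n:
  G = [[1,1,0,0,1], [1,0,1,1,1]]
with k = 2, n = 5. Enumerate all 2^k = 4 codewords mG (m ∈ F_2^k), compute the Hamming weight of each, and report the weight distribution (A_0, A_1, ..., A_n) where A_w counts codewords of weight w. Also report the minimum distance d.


Weight distribution: A_0 = 1, A_3 = 2, A_4 = 1. Minimum distance d = 3.

Enumerate all 2^2 = 4 messages m ∈ F_2^2.
For each, compute codeword c = mG in F_2^5, then tally its weight.
  m = 00 → c = 00000, weight = 0.
  m = 10 → c = 11001, weight = 3.
  m = 01 → c = 10111, weight = 4.
  m = 11 → c = 01110, weight = 3.
Tally weights:
  weight 0: 1 codewords.
  weight 3: 2 codewords.
  weight 4: 1 codewords.
Minimum distance d = smallest w > 0 with A_w > 0 = 3.
Sanity: Σ A_w = 4 = 2^2 = 4 ✓.


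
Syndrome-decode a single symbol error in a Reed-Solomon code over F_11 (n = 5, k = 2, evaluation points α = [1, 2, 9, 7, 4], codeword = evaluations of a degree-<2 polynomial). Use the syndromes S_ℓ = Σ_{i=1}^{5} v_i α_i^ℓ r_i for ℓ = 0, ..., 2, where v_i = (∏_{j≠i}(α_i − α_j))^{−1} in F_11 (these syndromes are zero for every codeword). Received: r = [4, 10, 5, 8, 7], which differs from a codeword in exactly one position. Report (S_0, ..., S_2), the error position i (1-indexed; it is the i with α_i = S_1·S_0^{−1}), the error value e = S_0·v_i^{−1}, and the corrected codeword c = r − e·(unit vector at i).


S = (9, 9, 9), error at position 1, error magnitude e = 9, c = [6, 10, 5, 8, 7].

Step 1: column multipliers v_i = (∏_{j≠i}(α_i − α_j))^{−1} mod 11.
  i = 1 (α = 1): (1−2)(1−9)(1−7)(1−4) = (−1)·(−8)·(−6)·(−3) = 144 ≡ 1, so v_1 = 1^{−1} = 1 (mod 11).
  i = 2 (α = 2): (2−1)(2−9)(2−7)(2−4) = 1·(−7)·(−5)·(−2) = −70 ≡ 7, so v_2 = 7^{−1} = 8 (mod 11).
  i = 3 (α = 9): (9−1)(9−2)(9−7)(9−4) = 8·7·2·5 = 560 ≡ 10, so v_3 = 10^{−1} = 10 (mod 11).
  i = 4 (α = 7): (7−1)(7−2)(7−9)(7−4) = 6·5·(−2)·3 = −180 ≡ 7, so v_4 = 7^{−1} = 8 (mod 11).
  i = 5 (α = 4): (4−1)(4−2)(4−9)(4−7) = 3·2·(−5)·(−3) = 90 ≡ 2, so v_5 = 2^{−1} = 6 (mod 11).
  v = [1, 8, 10, 8, 6].
Step 2: syndromes of r = [4, 10, 5, 8, 7] (all sums mod 11).
  S_0 = Σ v_i r_i = 1·4 + 8·10 + 10·5 + 8·8 + 6·7 = 240 ≡ 9.
  S_1 = Σ v_i α_i r_i = 1·1·4 + 8·2·10 + 10·9·5 + 8·7·8 + 6·4·7 = 1230 ≡ 9.
  α_i^2 mod 11 = [1, 4, 4, 5, 5].
  S_2 = Σ v_i α_i^2 r_i = 1·1·4 + 8·4·10 + 10·4·5 + 8·5·8 + 6·5·7 = 1054 ≡ 9.
  S = (9, 9, 9) ≠ 0, so r is not a codeword (an error is present).
Step 3: locate the error. For a single error e at position i, S_ℓ = v_i·e·α_i^ℓ, so α_err = S_1/S_0.
  S_0^{−1} = 9^{−1} = 5 (mod 11), so α_err = 9·5 = 45 ≡ 1 = α_1. Error position i = 1.
  Consistency check: S_2/S_1 = 9·5 = 45 ≡ 1 = α_err ✓ (single-error assumption holds).
Step 4: error magnitude e = S_0/v_1 = S_0·∏_{j≠1}(α_1 − α_j) = 9·1 = 9 ≡ 9 (mod 11).
Step 5: correct position 1: c_1 = r_1 − e = 4 − 9 ≡ 6 (mod 11). Hence c = [6, 10, 5, 8, 7].
  Check: interpolating c through the α_i gives m(x) = 2 + 4·x (degree < 2) with m(α_i) = c_i for every i, so c is indeed a codeword.


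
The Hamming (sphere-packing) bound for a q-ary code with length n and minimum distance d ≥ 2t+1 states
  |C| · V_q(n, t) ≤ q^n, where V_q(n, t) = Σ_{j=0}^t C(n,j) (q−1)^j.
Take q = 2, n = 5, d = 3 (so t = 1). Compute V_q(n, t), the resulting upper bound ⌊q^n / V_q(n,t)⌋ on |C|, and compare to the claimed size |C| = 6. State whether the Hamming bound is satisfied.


V_q(n, t) = 6, q^n = 32, Hamming bound = 5, |C| = 6 > bound (violated).

Step 1: Compute V_q(n, t) = Σ_{j=0}^1 C(n, j) (q−1)^j.
  j = 0: C(5,0)·(1)^0 = 1·1 = 1.
  j = 1: C(5,1)·(1)^1 = 5·1 = 5.
  V_q(n, t) = 1 + 5 = 6.
Step 2: q^n = 2^5 = 32.
Step 3: Hamming bound ⌊q^n / V_q(n,t)⌋ = ⌊32/6⌋ = 5.
Step 4: Compare |C| = 6 to 5: violated.
The claimed |C| lies above the Hamming bound, so no 2-ary code of length 5 with d ≥ 3 can have 6 codewords.


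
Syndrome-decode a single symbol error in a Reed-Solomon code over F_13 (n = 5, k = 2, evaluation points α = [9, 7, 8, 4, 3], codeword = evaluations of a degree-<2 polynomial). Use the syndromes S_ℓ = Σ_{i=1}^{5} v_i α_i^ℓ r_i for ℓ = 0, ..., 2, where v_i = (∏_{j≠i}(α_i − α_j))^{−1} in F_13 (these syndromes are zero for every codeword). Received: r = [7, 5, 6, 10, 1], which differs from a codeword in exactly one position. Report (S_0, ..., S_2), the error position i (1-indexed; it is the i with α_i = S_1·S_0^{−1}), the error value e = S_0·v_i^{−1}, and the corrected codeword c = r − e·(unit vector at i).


S = (12, 9, 10), error at position 4, error magnitude e = 8, c = [7, 5, 6, 2, 1].

Step 1: column multipliers v_i = (∏_{j≠i}(α_i − α_j))^{−1} mod 13.
  i = 1 (α = 9): (9−7)(9−8)(9−4)(9−3) = 2·1·5·6 = 60 ≡ 8, so v_1 = 8^{−1} = 5 (mod 13).
  i = 2 (α = 7): (7−9)(7−8)(7−4)(7−3) = (−2)·(−1)·3·4 = 24 ≡ 11, so v_2 = 11^{−1} = 6 (mod 13).
  i = 3 (α = 8): (8−9)(8−7)(8−4)(8−3) = (−1)·1·4·5 = −20 ≡ 6, so v_3 = 6^{−1} = 11 (mod 13).
  i = 4 (α = 4): (4−9)(4−7)(4−8)(4−3) = (−5)·(−3)·(−4)·1 = −60 ≡ 5, so v_4 = 5^{−1} = 8 (mod 13).
  i = 5 (α = 3): (3−9)(3−7)(3−8)(3−4) = (−6)·(−4)·(−5)·(−1) = 120 ≡ 3, so v_5 = 3^{−1} = 9 (mod 13).
  v = [5, 6, 11, 8, 9].
Step 2: syndromes of r = [7, 5, 6, 10, 1] (all sums mod 13).
  S_0 = Σ v_i r_i = 5·7 + 6·5 + 11·6 + 8·10 + 9·1 = 220 ≡ 12.
  S_1 = Σ v_i α_i r_i = 5·9·7 + 6·7·5 + 11·8·6 + 8·4·10 + 9·3·1 = 1400 ≡ 9.
  α_i^2 mod 13 = [3, 10, 12, 3, 9].
  S_2 = Σ v_i α_i^2 r_i = 5·3·7 + 6·10·5 + 11·12·6 + 8·3·10 + 9·9·1 = 1518 ≡ 10.
  S = (12, 9, 10) ≠ 0, so r is not a codeword (an error is present).
Step 3: locate the error. For a single error e at position i, S_ℓ = v_i·e·α_i^ℓ, so α_err = S_1/S_0.
  S_0^{−1} = 12^{−1} = 12 (mod 13), so α_err = 9·12 = 108 ≡ 4 = α_4. Error position i = 4.
  Consistency check: S_2/S_1 = 10·3 = 30 ≡ 4 = α_err ✓ (single-error assumption holds).
Step 4: error magnitude e = S_0/v_4 = S_0·∏_{j≠4}(α_4 − α_j) = 12·5 = 60 ≡ 8 (mod 13).
Step 5: correct position 4: c_4 = r_4 − e = 10 − 8 ≡ 2 (mod 13). Hence c = [7, 5, 6, 2, 1].
  Check: interpolating c through the α_i gives m(x) = 11 + 1·x (degree < 2) with m(α_i) = c_i for every i, so c is indeed a codeword.


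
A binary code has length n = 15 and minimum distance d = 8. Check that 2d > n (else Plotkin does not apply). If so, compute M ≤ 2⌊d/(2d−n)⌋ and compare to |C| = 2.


Plotkin bound M ≤ 16; given |C| = 2 ≤ bound (satisfied).

Check applicability: 2d = 16, n = 15.
2d − n = 1 > 0, so Plotkin applies.
Compute d/(2d−n) = 8/1 ≈ 8.0000.
⌊d/(2d−n)⌋ = 8.
Plotkin bound: M ≤ 2·8 = 16.
Given |C| = 2, check: satisfied.
This |C| is below the Plotkin bound.


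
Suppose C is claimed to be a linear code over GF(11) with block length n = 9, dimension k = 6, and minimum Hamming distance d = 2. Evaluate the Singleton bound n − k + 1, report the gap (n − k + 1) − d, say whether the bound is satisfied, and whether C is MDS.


Singleton RHS = n − k + 1 = 4, slack = 2, bound satisfied, not MDS.

Singleton bound: d ≤ n − k + 1.
Here n = 9, k = 6, so n − k + 1 = 4.
Given d = 2, check d ≤ 4: YES.
Slack = (n − k + 1) − d = 2.
The code is NOT MDS (slack = 2 > 0).
Description: the claimed parameters are [9, 6, 2]_11; such a code would be non-MDS.


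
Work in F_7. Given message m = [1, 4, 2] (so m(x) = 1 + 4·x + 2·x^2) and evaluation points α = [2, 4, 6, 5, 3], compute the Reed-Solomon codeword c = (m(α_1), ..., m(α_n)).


c = [3, 0, 6, 1, 3]

Message polynomial: m(x) = 1 + 4·x + 2·x^2 (mod 7).
For each evaluation point α_i, compute m(α_i) mod 7:
  α_1 = 2: Horner steps 2 → 1 → 3, so m(2) = 3.
  α_2 = 4: Horner steps 2 → 5 → 0, so m(4) = 0.
  α_3 = 6: Horner steps 2 → 2 → 6, so m(6) = 6.
  α_4 = 5: Horner steps 2 → 0 → 1, so m(5) = 1.
  α_5 = 3: Horner steps 2 → 3 → 3, so m(3) = 3.
Codeword c = [3, 0, 6, 1, 3] ∈ F_7^5.


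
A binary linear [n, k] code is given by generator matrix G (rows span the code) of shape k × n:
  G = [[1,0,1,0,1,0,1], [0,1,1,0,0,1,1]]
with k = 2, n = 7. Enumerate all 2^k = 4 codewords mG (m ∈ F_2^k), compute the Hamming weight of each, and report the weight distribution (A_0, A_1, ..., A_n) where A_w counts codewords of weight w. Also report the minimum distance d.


Weight distribution: A_0 = 1, A_4 = 3. Minimum distance d = 4.

Enumerate all 2^2 = 4 messages m ∈ F_2^2.
For each, compute codeword c = mG in F_2^7, then tally its weight.
  m = 00 → c = 0000000, weight = 0.
  m = 10 → c = 1010101, weight = 4.
  m = 01 → c = 0110011, weight = 4.
  m = 11 → c = 1100110, weight = 4.
Tally weights:
  weight 0: 1 codewords.
  weight 4: 3 codewords.
Minimum distance d = smallest w > 0 with A_w > 0 = 4.
Sanity: Σ A_w = 4 = 2^2 = 4 ✓.


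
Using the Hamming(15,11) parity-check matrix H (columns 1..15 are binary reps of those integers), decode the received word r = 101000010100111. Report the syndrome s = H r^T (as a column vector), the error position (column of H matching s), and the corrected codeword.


s = (1, 1, 0, 0)^T, error position = 12, corrected codeword c = 101000010101111

Compute s = H r^T mod 2 one row at a time:
  s_1 = 1 + 0 + 1 + 0 + 0 + 1 + 1 + 1 = 5 ≡ 1 (mod 2).
  s_2 = 0 + 0 + 0 + 0 + 0 + 1 + 1 + 1 = 3 ≡ 1 (mod 2).
  s_3 = 0 + 1 + 0 + 0 + 1 + 0 + 1 + 1 = 4 ≡ 0 (mod 2).
  s_4 = 1 + 1 + 0 + 0 + 0 + 0 + 1 + 1 = 4 ≡ 0 (mod 2).
s = (1, 1, 0, 0)^T — this equals column 12 of H (binary 1100), so error is at position 12.
Correct: flip bit 12 of r = 101000010100111 to get c = 101000010101111.


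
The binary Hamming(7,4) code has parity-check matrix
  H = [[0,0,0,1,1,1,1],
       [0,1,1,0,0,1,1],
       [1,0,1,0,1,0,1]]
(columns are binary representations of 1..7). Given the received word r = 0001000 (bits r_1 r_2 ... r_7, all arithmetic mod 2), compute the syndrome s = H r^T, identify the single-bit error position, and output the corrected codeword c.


s = (1, 0, 0)^T, error position = 4, corrected codeword c = 0000000

Compute s = H r^T mod 2 one row at a time:
  s_1 = 1 + 0 + 0 + 0 = 1 ≡ 1 (mod 2).
  s_2 = 0 + 0 + 0 + 0 = 0 ≡ 0 (mod 2).
  s_3 = 0 + 0 + 0 + 0 = 0 ≡ 0 (mod 2).
s = (1, 0, 0)^T — this equals column 4 of H (binary 100), so error is at position 4.
Correct: flip bit 4 of r = 0001000 to get c = 0000000.


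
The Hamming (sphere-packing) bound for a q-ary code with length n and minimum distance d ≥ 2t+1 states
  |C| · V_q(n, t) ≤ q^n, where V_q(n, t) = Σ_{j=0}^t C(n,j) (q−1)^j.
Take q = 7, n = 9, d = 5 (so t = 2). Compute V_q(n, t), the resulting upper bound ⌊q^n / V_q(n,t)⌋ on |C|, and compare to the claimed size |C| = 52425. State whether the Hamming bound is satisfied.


V_q(n, t) = 1351, q^n = 40353607, Hamming bound = 29869, |C| = 52425 > bound (violated).

Step 1: Compute V_q(n, t) = Σ_{j=0}^2 C(n, j) (q−1)^j.
  j = 0: C(9,0)·(6)^0 = 1·1 = 1.
  j = 1: C(9,1)·(6)^1 = 9·6 = 54.
  j = 2: C(9,2)·(6)^2 = 36·36 = 1296.
  V_q(n, t) = 1 + 54 + 1296 = 1351.
Step 2: q^n = 7^9 = 40353607.
Step 3: Hamming bound ⌊q^n / V_q(n,t)⌋ = ⌊40353607/1351⌋ = 29869.
Step 4: Compare |C| = 52425 to 29869: violated.
The claimed |C| lies above the Hamming bound, so no 7-ary code of length 9 with d ≥ 5 can have 52425 codewords.


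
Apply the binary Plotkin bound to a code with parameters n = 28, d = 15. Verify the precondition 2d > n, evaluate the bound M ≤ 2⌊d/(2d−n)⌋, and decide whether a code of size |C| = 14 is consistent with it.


Plotkin bound M ≤ 14; given |C| = 14 ≤ bound (satisfied).

Check applicability: 2d = 30, n = 28.
2d − n = 2 > 0, so Plotkin applies.
Compute d/(2d−n) = 15/2 ≈ 7.5000.
⌊d/(2d−n)⌋ = 7.
Plotkin bound: M ≤ 2·7 = 14.
Given |C| = 14, check: satisfied.
This |C| is at the Plotkin bound.


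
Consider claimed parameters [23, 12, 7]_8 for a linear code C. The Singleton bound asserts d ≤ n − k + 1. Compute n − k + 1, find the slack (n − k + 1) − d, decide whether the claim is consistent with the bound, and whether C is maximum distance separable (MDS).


Singleton RHS = n − k + 1 = 12, slack = 5, bound satisfied, not MDS.

Singleton bound: d ≤ n − k + 1.
Here n = 23, k = 12, so n − k + 1 = 12.
Given d = 7, check d ≤ 12: YES.
Slack = (n − k + 1) − d = 5.
The code is NOT MDS (slack = 5 > 0).
Description: the claimed parameters are [23, 12, 7]_8; such a code would be non-MDS.


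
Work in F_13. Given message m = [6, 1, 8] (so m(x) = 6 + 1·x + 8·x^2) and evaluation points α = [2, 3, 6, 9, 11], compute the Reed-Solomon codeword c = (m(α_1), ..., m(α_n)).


c = [1, 3, 1, 0, 10]

Message polynomial: m(x) = 6 + 1·x + 8·x^2 (mod 13).
For each evaluation point α_i, compute m(α_i) mod 13:
  α_1 = 2: Horner steps 8 → 4 → 1, so m(2) = 1.
  α_2 = 3: Horner steps 8 → 12 → 3, so m(3) = 3.
  α_3 = 6: Horner steps 8 → 10 → 1, so m(6) = 1.
  α_4 = 9: Horner steps 8 → 8 → 0, so m(9) = 0.
  α_5 = 11: Horner steps 8 → 11 → 10, so m(11) = 10.
Codeword c = [1, 3, 1, 0, 10] ∈ F_13^5.


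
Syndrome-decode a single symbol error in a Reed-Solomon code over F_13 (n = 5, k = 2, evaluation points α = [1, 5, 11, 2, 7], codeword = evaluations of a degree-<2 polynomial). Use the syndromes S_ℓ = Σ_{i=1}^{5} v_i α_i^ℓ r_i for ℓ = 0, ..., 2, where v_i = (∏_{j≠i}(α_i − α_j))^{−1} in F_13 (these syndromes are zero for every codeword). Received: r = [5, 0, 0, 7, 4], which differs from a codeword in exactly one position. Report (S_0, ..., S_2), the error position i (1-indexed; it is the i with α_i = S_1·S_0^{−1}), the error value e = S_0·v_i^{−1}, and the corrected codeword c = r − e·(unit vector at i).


S = (7, 12, 2), error at position 3, error magnitude e = 1, c = [5, 0, 12, 7, 4].

Step 1: column multipliers v_i = (∏_{j≠i}(α_i − α_j))^{−1} mod 13.
  i = 1 (α = 1): (1−5)(1−11)(1−2)(1−7) = (−4)·(−10)·(−1)·(−6) = 240 ≡ 6, so v_1 = 6^{−1} = 11 (mod 13).
  i = 2 (α = 5): (5−1)(5−11)(5−2)(5−7) = 4·(−6)·3·(−2) = 144 ≡ 1, so v_2 = 1^{−1} = 1 (mod 13).
  i = 3 (α = 11): (11−1)(11−5)(11−2)(11−7) = 10·6·9·4 = 2160 ≡ 2, so v_3 = 2^{−1} = 7 (mod 13).
  i = 4 (α = 2): (2−1)(2−5)(2−11)(2−7) = 1·(−3)·(−9)·(−5) = −135 ≡ 8, so v_4 = 8^{−1} = 5 (mod 13).
  i = 5 (α = 7): (7−1)(7−5)(7−11)(7−2) = 6·2·(−4)·5 = −240 ≡ 7, so v_5 = 7^{−1} = 2 (mod 13).
  v = [11, 1, 7, 5, 2].
Step 2: syndromes of r = [5, 0, 0, 7, 4] (all sums mod 13).
  S_0 = Σ v_i r_i = 11·5 + 1·0 + 7·0 + 5·7 + 2·4 = 98 ≡ 7.
  S_1 = Σ v_i α_i r_i = 11·1·5 + 1·5·0 + 7·11·0 + 5·2·7 + 2·7·4 = 181 ≡ 12.
  α_i^2 mod 13 = [1, 12, 4, 4, 10].
  S_2 = Σ v_i α_i^2 r_i = 11·1·5 + 1·12·0 + 7·4·0 + 5·4·7 + 2·10·4 = 275 ≡ 2.
  S = (7, 12, 2) ≠ 0, so r is not a codeword (an error is present).
Step 3: locate the error. For a single error e at position i, S_ℓ = v_i·e·α_i^ℓ, so α_err = S_1/S_0.
  S_0^{−1} = 7^{−1} = 2 (mod 13), so α_err = 12·2 = 24 ≡ 11 = α_3. Error position i = 3.
  Consistency check: S_2/S_1 = 2·12 = 24 ≡ 11 = α_err ✓ (single-error assumption holds).
Step 4: error magnitude e = S_0/v_3 = S_0·∏_{j≠3}(α_3 − α_j) = 7·2 = 14 ≡ 1 (mod 13).
Step 5: correct position 3: c_3 = r_3 − e = 0 − 1 ≡ 12 (mod 13). Hence c = [5, 0, 12, 7, 4].
  Check: interpolating c through the α_i gives m(x) = 3 + 2·x (degree < 2) with m(α_i) = c_i for every i, so c is indeed a codeword.


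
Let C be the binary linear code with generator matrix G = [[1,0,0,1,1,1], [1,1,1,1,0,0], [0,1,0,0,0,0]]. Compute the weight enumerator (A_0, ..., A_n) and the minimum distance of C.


Weight distribution: A_0 = 1, A_1 = 1, A_3 = 2, A_4 = 3, A_5 = 1. Minimum distance d = 1.

Enumerate all 2^3 = 8 messages m ∈ F_2^3.
For each, compute codeword c = mG in F_2^6, then tally its weight.
  m = 000 → c = 000000, weight = 0.
  m = 100 → c = 100111, weight = 4.
  m = 010 → c = 111100, weight = 4.
  m = 110 → c = 011011, weight = 4.
  m = 001 → c = 010000, weight = 1.
  m = 101 → c = 110111, weight = 5.
  m = 011 → c = 101100, weight = 3.
  m = 111 → c = 001011, weight = 3.
Tally weights:
  weight 0: 1 codewords.
  weight 1: 1 codewords.
  weight 3: 2 codewords.
  weight 4: 3 codewords.
  weight 5: 1 codewords.
Minimum distance d = smallest w > 0 with A_w > 0 = 1.
Sanity: Σ A_w = 8 = 2^3 = 8 ✓.


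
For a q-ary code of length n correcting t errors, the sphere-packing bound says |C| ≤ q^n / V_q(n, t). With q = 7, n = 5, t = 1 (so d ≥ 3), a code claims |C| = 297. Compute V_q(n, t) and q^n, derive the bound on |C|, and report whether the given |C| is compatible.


V_q(n, t) = 31, q^n = 16807, Hamming bound = 542, |C| = 297 ≤ bound (satisfied).

Step 1: Compute V_q(n, t) = Σ_{j=0}^1 C(n, j) (q−1)^j.
  j = 0: C(5,0)·(6)^0 = 1·1 = 1.
  j = 1: C(5,1)·(6)^1 = 5·6 = 30.
  V_q(n, t) = 1 + 30 = 31.
Step 2: q^n = 7^5 = 16807.
Step 3: Hamming bound ⌊q^n / V_q(n,t)⌋ = ⌊16807/31⌋ = 542.
Step 4: Compare |C| = 297 to 542: satisfied.
The claimed |C| lies below the Hamming bound.


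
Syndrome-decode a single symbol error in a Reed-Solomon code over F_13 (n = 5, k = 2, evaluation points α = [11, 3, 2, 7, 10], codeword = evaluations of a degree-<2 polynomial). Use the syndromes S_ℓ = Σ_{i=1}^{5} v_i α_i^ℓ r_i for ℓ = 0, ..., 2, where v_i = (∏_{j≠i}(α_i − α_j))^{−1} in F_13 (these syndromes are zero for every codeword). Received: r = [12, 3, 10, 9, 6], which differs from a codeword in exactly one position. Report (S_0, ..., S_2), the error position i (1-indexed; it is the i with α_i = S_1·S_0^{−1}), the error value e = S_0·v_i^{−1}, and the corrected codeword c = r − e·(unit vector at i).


S = (10, 5, 9), error at position 4, error magnitude e = 8, c = [12, 3, 10, 1, 6].

Step 1: column multipliers v_i = (∏_{j≠i}(α_i − α_j))^{−1} mod 13.
  i = 1 (α = 11): (11−3)(11−2)(11−7)(11−10) = 8·9·4·1 = 288 ≡ 2, so v_1 = 2^{−1} = 7 (mod 13).
  i = 2 (α = 3): (3−11)(3−2)(3−7)(3−10) = (−8)·1·(−4)·(−7) = −224 ≡ 10, so v_2 = 10^{−1} = 4 (mod 13).
  i = 3 (α = 2): (2−11)(2−3)(2−7)(2−10) = (−9)·(−1)·(−5)·(−8) = 360 ≡ 9, so v_3 = 9^{−1} = 3 (mod 13).
  i = 4 (α = 7): (7−11)(7−3)(7−2)(7−10) = (−4)·4·5·(−3) = 240 ≡ 6, so v_4 = 6^{−1} = 11 (mod 13).
  i = 5 (α = 10): (10−11)(10−3)(10−2)(10−7) = (−1)·7·8·3 = −168 ≡ 1, so v_5 = 1^{−1} = 1 (mod 13).
  v = [7, 4, 3, 11, 1].
Step 2: syndromes of r = [12, 3, 10, 9, 6] (all sums mod 13).
  S_0 = Σ v_i r_i = 7·12 + 4·3 + 3·10 + 11·9 + 1·6 = 231 ≡ 10.
  S_1 = Σ v_i α_i r_i = 7·11·12 + 4·3·3 + 3·2·10 + 11·7·9 + 1·10·6 = 1773 ≡ 5.
  α_i^2 mod 13 = [4, 9, 4, 10, 9].
  S_2 = Σ v_i α_i^2 r_i = 7·4·12 + 4·9·3 + 3·4·10 + 11·10·9 + 1·9·6 = 1608 ≡ 9.
  S = (10, 5, 9) ≠ 0, so r is not a codeword (an error is present).
Step 3: locate the error. For a single error e at position i, S_ℓ = v_i·e·α_i^ℓ, so α_err = S_1/S_0.
  S_0^{−1} = 10^{−1} = 4 (mod 13), so α_err = 5·4 = 20 ≡ 7 = α_4. Error position i = 4.
  Consistency check: S_2/S_1 = 9·8 = 72 ≡ 7 = α_err ✓ (single-error assumption holds).
Step 4: error magnitude e = S_0/v_4 = S_0·∏_{j≠4}(α_4 − α_j) = 10·6 = 60 ≡ 8 (mod 13).
Step 5: correct position 4: c_4 = r_4 − e = 9 − 8 ≡ 1 (mod 13). Hence c = [12, 3, 10, 1, 6].
  Check: interpolating c through the α_i gives m(x) = 11 + 6·x (degree < 2) with m(α_i) = c_i for every i, so c is indeed a codeword.


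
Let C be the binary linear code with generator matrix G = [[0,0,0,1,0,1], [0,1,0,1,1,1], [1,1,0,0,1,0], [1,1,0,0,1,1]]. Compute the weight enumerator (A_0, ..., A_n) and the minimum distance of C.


Weight distribution: A_0 = 1, A_1 = 3, A_2 = 4, A_3 = 4, A_4 = 3, A_5 = 1. Minimum distance d = 1.

Enumerate all 2^4 = 16 messages m ∈ F_2^4.
For each, compute codeword c = mG in F_2^6, then tally its weight.
  m = 0000 → c = 000000, weight = 0.
  m = 1000 → c = 000101, weight = 2.
  m = 0100 → c = 010111, weight = 4.
  m = 1100 → c = 010010, weight = 2.
  m = 0010 → c = 110010, weight = 3.
  m = 1010 → c = 110111, weight = 5.
  m = 0110 → c = 100101, weight = 3.
  m = 1110 → c = 100000, weight = 1.
  m = 0001 → c = 110011, weight = 4.
  m = 1001 → c = 110110, weight = 4.
  m = 0101 → c = 100100, weight = 2.
  m = 1101 → c = 100001, weight = 2.
  m = 0011 → c = 000001, weight = 1.
  m = 1011 → c = 000100, weight = 1.
  m = 0111 → c = 010110, weight = 3.
  m = 1111 → c = 010011, weight = 3.
Tally weights:
  weight 0: 1 codewords.
  weight 1: 3 codewords.
  weight 2: 4 codewords.
  weight 3: 4 codewords.
  weight 4: 3 codewords.
  weight 5: 1 codewords.
Minimum distance d = smallest w > 0 with A_w > 0 = 1.
Sanity: Σ A_w = 16 = 2^4 = 16 ✓.


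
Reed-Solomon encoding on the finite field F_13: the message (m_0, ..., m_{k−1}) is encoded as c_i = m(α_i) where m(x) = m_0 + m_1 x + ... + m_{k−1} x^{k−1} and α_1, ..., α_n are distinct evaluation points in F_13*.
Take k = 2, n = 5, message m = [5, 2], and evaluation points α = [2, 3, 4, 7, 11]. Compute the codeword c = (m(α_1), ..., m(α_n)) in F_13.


c = [9, 11, 0, 6, 1]

Message polynomial: m(x) = 5 + 2·x (mod 13).
For each evaluation point α_i, compute m(α_i) mod 13:
  α_1 = 2: Horner steps 2 → 9, so m(2) = 9.
  α_2 = 3: Horner steps 2 → 11, so m(3) = 11.
  α_3 = 4: Horner steps 2 → 0, so m(4) = 0.
  α_4 = 7: Horner steps 2 → 6, so m(7) = 6.
  α_5 = 11: Horner steps 2 → 1, so m(11) = 1.
Codeword c = [9, 11, 0, 6, 1] ∈ F_13^5.


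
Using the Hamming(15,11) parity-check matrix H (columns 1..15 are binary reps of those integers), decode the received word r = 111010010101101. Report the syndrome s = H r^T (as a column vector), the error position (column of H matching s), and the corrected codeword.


s = (1, 0, 0, 1)^T, error position = 9, corrected codeword c = 111010011101101

Compute s = H r^T mod 2 one row at a time:
  s_1 = 1 + 0 + 1 + 0 + 1 + 1 + 0 + 1 = 5 ≡ 1 (mod 2).
  s_2 = 0 + 1 + 0 + 0 + 1 + 1 + 0 + 1 = 4 ≡ 0 (mod 2).
  s_3 = 1 + 1 + 0 + 0 + 1 + 0 + 0 + 1 = 4 ≡ 0 (mod 2).
  s_4 = 1 + 1 + 1 + 0 + 0 + 0 + 1 + 1 = 5 ≡ 1 (mod 2).
s = (1, 0, 0, 1)^T — this equals column 9 of H (binary 1001), so error is at position 9.
Correct: flip bit 9 of r = 111010010101101 to get c = 111010011101101.


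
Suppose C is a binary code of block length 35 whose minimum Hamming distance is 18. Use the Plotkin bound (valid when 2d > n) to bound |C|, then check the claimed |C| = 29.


Plotkin bound M ≤ 36; given |C| = 29 ≤ bound (satisfied).

Check applicability: 2d = 36, n = 35.
2d − n = 1 > 0, so Plotkin applies.
Compute d/(2d−n) = 18/1 ≈ 18.0000.
⌊d/(2d−n)⌋ = 18.
Plotkin bound: M ≤ 2·18 = 36.
Given |C| = 29, check: satisfied.
This |C| is below the Plotkin bound.


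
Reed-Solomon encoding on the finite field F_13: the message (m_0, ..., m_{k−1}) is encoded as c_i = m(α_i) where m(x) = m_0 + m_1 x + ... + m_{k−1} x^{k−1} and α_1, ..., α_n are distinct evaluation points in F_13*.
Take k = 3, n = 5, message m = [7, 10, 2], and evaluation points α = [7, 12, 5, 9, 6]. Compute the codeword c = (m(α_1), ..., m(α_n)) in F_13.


c = [6, 12, 3, 12, 9]

Message polynomial: m(x) = 7 + 10·x + 2·x^2 (mod 13).
For each evaluation point α_i, compute m(α_i) mod 13:
  α_1 = 7: Horner steps 2 → 11 → 6, so m(7) = 6.
  α_2 = 12: Horner steps 2 → 8 → 12, so m(12) = 12.
  α_3 = 5: Horner steps 2 → 7 → 3, so m(5) = 3.
  α_4 = 9: Horner steps 2 → 2 → 12, so m(9) = 12.
  α_5 = 6: Horner steps 2 → 9 → 9, so m(6) = 9.
Codeword c = [6, 12, 3, 12, 9] ∈ F_13^5.


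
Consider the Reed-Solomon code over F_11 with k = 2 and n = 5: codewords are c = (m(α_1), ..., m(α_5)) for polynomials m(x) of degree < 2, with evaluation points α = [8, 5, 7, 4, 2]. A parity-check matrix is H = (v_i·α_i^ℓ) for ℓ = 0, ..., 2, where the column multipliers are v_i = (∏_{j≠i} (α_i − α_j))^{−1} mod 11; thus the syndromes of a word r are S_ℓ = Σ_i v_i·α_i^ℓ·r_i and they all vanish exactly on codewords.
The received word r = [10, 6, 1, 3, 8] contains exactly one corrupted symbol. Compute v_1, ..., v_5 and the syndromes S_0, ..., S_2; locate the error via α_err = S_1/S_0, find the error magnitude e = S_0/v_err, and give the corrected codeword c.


S = (1, 8, 9), error at position 1, error magnitude e = 6, c = [4, 6, 1, 3, 8].

Step 1: column multipliers v_i = (∏_{j≠i}(α_i − α_j))^{−1} mod 11.
  i = 1 (α = 8): (8−5)(8−7)(8−4)(8−2) = 3·1·4·6 = 72 ≡ 6, so v_1 = 6^{−1} = 2 (mod 11).
  i = 2 (α = 5): (5−8)(5−7)(5−4)(5−2) = (−3)·(−2)·1·3 = 18 ≡ 7, so v_2 = 7^{−1} = 8 (mod 11).
  i = 3 (α = 7): (7−8)(7−5)(7−4)(7−2) = (−1)·2·3·5 = −30 ≡ 3, so v_3 = 3^{−1} = 4 (mod 11).
  i = 4 (α = 4): (4−8)(4−5)(4−7)(4−2) = (−4)·(−1)·(−3)·2 = −24 ≡ 9, so v_4 = 9^{−1} = 5 (mod 11).
  i = 5 (α = 2): (2−8)(2−5)(2−7)(2−4) = (−6)·(−3)·(−5)·(−2) = 180 ≡ 4, so v_5 = 4^{−1} = 3 (mod 11).
  v = [2, 8, 4, 5, 3].
Step 2: syndromes of r = [10, 6, 1, 3, 8] (all sums mod 11).
  S_0 = Σ v_i r_i = 2·10 + 8·6 + 4·1 + 5·3 + 3·8 = 111 ≡ 1.
  S_1 = Σ v_i α_i r_i = 2·8·10 + 8·5·6 + 4·7·1 + 5·4·3 + 3·2·8 = 536 ≡ 8.
  α_i^2 mod 11 = [9, 3, 5, 5, 4].
  S_2 = Σ v_i α_i^2 r_i = 2·9·10 + 8·3·6 + 4·5·1 + 5·5·3 + 3·4·8 = 515 ≡ 9.
  S = (1, 8, 9) ≠ 0, so r is not a codeword (an error is present).
Step 3: locate the error. For a single error e at position i, S_ℓ = v_i·e·α_i^ℓ, so α_err = S_1/S_0.
  S_0^{−1} = 1^{−1} = 1 (mod 11), so α_err = 8·1 = 8 ≡ 8 = α_1. Error position i = 1.
  Consistency check: S_2/S_1 = 9·7 = 63 ≡ 8 = α_err ✓ (single-error assumption holds).
Step 4: error magnitude e = S_0/v_1 = S_0·∏_{j≠1}(α_1 − α_j) = 1·6 = 6 ≡ 6 (mod 11).
Step 5: correct position 1: c_1 = r_1 − e = 10 − 6 ≡ 4 (mod 11). Hence c = [4, 6, 1, 3, 8].
  Check: interpolating c through the α_i gives m(x) = 2 + 3·x (degree < 2) with m(α_i) = c_i for every i, so c is indeed a codeword.


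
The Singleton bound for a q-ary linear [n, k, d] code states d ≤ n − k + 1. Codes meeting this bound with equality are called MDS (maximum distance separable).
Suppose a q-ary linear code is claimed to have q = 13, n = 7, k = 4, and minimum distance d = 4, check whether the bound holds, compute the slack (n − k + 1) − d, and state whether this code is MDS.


Singleton RHS = n − k + 1 = 4, slack = 0, bound satisfied, MDS.

Singleton bound: d ≤ n − k + 1.
Here n = 7, k = 4, so n − k + 1 = 4.
Given d = 4, check d ≤ 4: YES.
Slack = (n − k + 1) − d = 0.
The code is MDS (slack = 0).
Description: the claimed parameters are [7, 4, 4]_13; such a code would be MDS (meets Singleton bound).


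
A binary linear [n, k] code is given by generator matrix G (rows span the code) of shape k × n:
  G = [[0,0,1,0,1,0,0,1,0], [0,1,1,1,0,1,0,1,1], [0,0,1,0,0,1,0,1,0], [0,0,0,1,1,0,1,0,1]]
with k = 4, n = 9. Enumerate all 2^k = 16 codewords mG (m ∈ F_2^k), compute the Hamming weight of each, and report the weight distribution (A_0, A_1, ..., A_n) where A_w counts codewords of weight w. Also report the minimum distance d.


Weight distribution: A_0 = 1, A_2 = 1, A_3 = 5, A_4 = 3, A_5 = 2, A_6 = 3, A_7 = 1. Minimum distance d = 2.

Enumerate all 2^4 = 16 messages m ∈ F_2^4.
For each, compute codeword c = mG in F_2^9, then tally its weight.
  m = 0000 → c = 000000000, weight = 0.
  m = 1000 → c = 001010010, weight = 3.
  m = 0100 → c = 011101011, weight = 6.
  m = 1100 → c = 010111001, weight = 5.
  m = 0010 → c = 001001010, weight = 3.
  m = 1010 → c = 000011000, weight = 2.
  m = 0110 → c = 010100001, weight = 3.
  m = 1110 → c = 011110011, weight = 6.
  m = 0001 → c = 000110101, weight = 4.
  m = 1001 → c = 001100111, weight = 5.
  m = 0101 → c = 011011110, weight = 6.
  m = 1101 → c = 010001100, weight = 3.
  m = 0011 → c = 001111111, weight = 7.
  m = 1011 → c = 000101101, weight = 4.
  m = 0111 → c = 010010100, weight = 3.
  m = 1111 → c = 011000110, weight = 4.
Tally weights:
  weight 0: 1 codewords.
  weight 2: 1 codewords.
  weight 3: 5 codewords.
  weight 4: 3 codewords.
  weight 5: 2 codewords.
  weight 6: 3 codewords.
  weight 7: 1 codewords.
Minimum distance d = smallest w > 0 with A_w > 0 = 2.
Sanity: Σ A_w = 16 = 2^4 = 16 ✓.


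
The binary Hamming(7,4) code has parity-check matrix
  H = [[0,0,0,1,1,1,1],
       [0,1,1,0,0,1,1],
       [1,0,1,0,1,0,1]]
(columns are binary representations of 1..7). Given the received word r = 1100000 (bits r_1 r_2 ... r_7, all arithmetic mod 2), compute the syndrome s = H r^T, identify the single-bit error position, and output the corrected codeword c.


s = (0, 1, 1)^T, error position = 3, corrected codeword c = 1110000

Compute s = H r^T mod 2 one row at a time:
  s_1 = 0 + 0 + 0 + 0 = 0 ≡ 0 (mod 2).
  s_2 = 1 + 0 + 0 + 0 = 1 ≡ 1 (mod 2).
  s_3 = 1 + 0 + 0 + 0 = 1 ≡ 1 (mod 2).
s = (0, 1, 1)^T — this equals column 3 of H (binary 011), so error is at position 3.
Correct: flip bit 3 of r = 1100000 to get c = 1110000.
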